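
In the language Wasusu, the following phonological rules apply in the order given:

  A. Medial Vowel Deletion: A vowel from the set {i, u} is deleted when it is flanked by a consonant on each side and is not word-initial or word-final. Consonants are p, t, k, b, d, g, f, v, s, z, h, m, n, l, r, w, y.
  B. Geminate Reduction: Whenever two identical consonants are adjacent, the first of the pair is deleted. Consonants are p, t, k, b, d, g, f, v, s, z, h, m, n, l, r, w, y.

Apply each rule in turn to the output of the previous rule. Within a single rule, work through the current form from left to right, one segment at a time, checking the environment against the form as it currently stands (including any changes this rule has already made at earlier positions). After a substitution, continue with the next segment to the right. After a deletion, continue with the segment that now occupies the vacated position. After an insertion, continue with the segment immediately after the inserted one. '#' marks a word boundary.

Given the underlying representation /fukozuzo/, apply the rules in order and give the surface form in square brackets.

[fkozo]

A Medial Vowel Deletion: [fukozuzo] → [fkozzo]
B Geminate Reduction: [fkozzo] → [fkozo]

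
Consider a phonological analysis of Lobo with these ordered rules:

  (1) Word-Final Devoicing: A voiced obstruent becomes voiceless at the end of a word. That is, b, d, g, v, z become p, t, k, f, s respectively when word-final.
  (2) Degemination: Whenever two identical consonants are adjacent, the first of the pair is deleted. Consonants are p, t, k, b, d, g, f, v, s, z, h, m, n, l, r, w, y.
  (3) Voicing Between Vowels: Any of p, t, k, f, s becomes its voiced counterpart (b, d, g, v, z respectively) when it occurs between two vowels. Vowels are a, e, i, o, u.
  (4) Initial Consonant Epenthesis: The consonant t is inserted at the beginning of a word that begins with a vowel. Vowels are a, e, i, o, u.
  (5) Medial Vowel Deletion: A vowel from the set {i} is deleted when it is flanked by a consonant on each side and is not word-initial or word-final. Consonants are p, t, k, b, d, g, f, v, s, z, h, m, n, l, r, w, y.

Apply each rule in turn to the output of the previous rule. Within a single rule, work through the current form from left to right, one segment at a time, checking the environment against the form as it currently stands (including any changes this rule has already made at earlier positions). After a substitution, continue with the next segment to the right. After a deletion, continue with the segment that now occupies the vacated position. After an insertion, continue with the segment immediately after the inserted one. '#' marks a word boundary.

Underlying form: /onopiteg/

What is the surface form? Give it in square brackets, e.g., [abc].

(1) Word-Final Devoicing: [onopiteg] → [onopitek]
(2) Degemination: no change — [onopitek]
(3) Voicing Between Vowels: [onopitek] → [onobidek]
(4) Initial Consonant Epenthesis: [onobidek] → [tonobidek]
(5) Medial Vowel Deletion: [tonobidek] → [tonobdek]

[tonobdek]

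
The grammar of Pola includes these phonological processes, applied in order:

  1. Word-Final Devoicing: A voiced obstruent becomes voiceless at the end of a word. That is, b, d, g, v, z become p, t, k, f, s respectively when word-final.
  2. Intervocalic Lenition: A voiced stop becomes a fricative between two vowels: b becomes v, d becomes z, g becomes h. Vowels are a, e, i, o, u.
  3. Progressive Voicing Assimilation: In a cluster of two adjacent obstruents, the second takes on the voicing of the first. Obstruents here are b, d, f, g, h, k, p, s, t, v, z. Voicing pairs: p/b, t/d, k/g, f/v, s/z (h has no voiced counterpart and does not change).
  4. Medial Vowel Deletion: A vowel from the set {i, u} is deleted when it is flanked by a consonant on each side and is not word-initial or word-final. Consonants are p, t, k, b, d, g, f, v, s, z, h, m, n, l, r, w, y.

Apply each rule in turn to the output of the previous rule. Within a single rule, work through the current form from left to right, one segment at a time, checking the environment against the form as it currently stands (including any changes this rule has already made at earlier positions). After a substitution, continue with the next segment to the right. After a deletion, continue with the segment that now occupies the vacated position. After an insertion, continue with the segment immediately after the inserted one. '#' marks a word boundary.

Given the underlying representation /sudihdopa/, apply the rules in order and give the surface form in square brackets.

1 Word-Final Devoicing: no change — [sudihdopa]
2 Intervocalic Lenition: [sudihdopa] → [suzihdopa]
3 Progressive Voicing Assimilation: [suzihdopa] → [suzihtopa]
4 Medial Vowel Deletion: [suzihtopa] → [szhtopa]

[szhtopa]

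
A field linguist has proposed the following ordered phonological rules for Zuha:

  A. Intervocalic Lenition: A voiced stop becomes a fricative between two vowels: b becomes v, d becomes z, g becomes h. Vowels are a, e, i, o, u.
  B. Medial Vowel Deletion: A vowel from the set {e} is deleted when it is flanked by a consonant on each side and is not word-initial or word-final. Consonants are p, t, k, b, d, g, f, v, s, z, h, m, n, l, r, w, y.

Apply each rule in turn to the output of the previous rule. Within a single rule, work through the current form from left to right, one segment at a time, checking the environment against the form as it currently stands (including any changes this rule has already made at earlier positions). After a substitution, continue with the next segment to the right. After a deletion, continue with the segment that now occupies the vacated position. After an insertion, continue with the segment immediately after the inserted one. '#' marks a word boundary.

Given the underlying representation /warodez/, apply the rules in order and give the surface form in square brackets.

[warozz]

A Intervocalic Lenition: [warodez] → [warozez]
B Medial Vowel Deletion: [warozez] → [warozz]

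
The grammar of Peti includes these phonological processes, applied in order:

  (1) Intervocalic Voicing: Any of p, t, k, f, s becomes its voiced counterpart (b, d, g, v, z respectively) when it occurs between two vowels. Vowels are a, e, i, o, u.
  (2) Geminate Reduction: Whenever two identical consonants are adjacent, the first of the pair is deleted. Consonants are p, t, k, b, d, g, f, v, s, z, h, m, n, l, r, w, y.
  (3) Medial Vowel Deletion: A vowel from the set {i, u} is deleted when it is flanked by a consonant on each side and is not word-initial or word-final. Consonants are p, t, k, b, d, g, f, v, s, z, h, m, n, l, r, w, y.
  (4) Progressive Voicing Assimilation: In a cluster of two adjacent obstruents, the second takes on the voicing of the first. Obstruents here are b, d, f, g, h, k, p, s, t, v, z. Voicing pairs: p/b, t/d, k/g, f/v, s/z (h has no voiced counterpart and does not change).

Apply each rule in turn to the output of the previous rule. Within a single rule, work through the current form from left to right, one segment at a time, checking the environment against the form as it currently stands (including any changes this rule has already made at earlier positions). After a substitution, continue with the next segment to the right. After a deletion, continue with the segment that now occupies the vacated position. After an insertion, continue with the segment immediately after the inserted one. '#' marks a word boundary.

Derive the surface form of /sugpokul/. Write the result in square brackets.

(1) Intervocalic Voicing: [sugpokul] → [sugpogul]
(2) Geminate Reduction: no change — [sugpogul]
(3) Medial Vowel Deletion: [sugpogul] → [sgpogl]
(4) Progressive Voicing Assimilation: [sgpogl] → [skpogl]

[skpogl]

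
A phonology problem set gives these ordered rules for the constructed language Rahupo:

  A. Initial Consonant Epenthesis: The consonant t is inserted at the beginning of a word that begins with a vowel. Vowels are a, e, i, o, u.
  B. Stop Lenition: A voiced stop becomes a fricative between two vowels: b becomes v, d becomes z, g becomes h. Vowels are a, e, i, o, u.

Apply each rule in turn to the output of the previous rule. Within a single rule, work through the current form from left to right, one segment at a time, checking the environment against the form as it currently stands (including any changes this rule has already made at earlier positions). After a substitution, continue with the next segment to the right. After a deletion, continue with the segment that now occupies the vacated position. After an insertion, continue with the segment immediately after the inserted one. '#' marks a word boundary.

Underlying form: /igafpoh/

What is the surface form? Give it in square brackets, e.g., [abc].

[tihafpoh]

A Initial Consonant Epenthesis: [igafpoh] → [tigafpoh]
B Stop Lenition: [tigafpoh] → [tihafpoh]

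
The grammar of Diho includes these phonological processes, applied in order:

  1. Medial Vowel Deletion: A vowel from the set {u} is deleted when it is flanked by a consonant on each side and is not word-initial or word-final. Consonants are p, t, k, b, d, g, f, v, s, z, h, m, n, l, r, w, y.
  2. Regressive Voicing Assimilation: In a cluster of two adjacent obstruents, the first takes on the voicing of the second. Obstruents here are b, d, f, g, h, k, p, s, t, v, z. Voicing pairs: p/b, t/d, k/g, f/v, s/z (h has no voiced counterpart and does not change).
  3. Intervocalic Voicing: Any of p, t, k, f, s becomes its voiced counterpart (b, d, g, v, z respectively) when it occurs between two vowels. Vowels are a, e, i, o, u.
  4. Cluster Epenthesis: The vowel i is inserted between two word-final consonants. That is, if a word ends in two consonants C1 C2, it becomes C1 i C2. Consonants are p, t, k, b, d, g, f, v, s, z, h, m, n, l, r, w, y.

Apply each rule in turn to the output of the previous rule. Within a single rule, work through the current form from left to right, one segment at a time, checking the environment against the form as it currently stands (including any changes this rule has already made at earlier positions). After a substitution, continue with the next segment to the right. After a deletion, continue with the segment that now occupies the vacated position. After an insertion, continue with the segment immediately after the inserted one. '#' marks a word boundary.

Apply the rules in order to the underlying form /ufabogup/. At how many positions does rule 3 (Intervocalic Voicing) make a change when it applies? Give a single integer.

1 Medial Vowel Deletion: [ufabogup] → [ufabogp]
2 Regressive Voicing Assimilation: [ufabogp] → [ufabokp]
3 Intervocalic Voicing: [ufabokp] → [uvabokp]
4 Cluster Epenthesis: [uvabokp] → [uvabokip]
Rule 3 changed 1 position(s).

1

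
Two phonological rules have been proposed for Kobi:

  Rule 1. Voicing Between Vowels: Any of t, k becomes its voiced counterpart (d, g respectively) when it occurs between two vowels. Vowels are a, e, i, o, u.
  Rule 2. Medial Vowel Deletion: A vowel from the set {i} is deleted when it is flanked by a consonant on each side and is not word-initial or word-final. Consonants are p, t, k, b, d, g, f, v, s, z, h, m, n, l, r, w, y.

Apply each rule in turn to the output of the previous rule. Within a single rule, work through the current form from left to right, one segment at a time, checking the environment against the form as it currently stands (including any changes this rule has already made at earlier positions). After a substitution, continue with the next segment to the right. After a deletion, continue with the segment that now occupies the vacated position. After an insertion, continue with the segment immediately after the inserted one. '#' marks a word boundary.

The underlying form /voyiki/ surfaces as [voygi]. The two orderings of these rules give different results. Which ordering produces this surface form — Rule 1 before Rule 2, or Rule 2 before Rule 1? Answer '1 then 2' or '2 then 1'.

Order 1 then 2:
  1 Voicing Between Vowels: [voyiki] → [voyigi]
  2 Medial Vowel Deletion: [voyigi] → [voygi]
  result: [voygi]
Order 2 then 1:
  2 Medial Vowel Deletion: [voyiki] → [voyki]
  1 Voicing Between Vowels: no change — [voyki]
  result: [voyki]

1 then 2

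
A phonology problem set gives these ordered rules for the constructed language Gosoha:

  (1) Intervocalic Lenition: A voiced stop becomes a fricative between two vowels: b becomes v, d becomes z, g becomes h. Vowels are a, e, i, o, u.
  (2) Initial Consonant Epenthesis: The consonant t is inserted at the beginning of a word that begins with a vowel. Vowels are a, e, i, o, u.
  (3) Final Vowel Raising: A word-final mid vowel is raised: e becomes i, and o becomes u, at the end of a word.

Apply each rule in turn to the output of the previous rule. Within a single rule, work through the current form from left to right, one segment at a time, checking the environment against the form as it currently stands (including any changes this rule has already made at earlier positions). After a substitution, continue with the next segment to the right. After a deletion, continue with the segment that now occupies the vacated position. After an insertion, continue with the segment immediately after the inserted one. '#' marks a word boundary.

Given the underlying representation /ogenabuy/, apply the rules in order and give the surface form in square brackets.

[tohenavuy]

(1) Intervocalic Lenition: [ogenabuy] → [ohenavuy]
(2) Initial Consonant Epenthesis: [ohenavuy] → [tohenavuy]
(3) Final Vowel Raising: no change — [tohenavuy]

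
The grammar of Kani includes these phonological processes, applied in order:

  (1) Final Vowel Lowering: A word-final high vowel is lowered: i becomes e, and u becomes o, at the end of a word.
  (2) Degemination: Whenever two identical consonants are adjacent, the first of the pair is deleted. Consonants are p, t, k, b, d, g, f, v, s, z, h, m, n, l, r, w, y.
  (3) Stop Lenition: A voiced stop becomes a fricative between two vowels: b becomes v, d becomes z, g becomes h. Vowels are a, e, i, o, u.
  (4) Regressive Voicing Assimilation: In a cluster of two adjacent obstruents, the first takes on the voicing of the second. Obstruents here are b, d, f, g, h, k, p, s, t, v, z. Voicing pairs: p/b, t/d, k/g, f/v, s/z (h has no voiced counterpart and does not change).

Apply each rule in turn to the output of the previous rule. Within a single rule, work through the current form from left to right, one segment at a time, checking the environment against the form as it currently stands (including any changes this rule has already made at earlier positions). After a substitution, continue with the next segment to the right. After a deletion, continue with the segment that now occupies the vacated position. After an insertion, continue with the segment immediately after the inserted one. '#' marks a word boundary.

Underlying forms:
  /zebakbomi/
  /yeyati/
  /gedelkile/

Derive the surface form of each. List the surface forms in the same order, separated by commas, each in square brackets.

[zevagbome], [yeyate], [gezelkile]

/zebakbomi/:
  (1) Final Vowel Lowering: [zebakbomi] → [zebakbome]
  (2) Degemination: no change — [zebakbome]
  (3) Stop Lenition: [zebakbome] → [zevakbome]
  (4) Regressive Voicing Assimilation: [zevakbome] → [zevagbome]
/yeyati/:
  (1) Final Vowel Lowering: [yeyati] → [yeyate]
  (2) Degemination: no change — [yeyate]
  (3) Stop Lenition: no change — [yeyate]
  (4) Regressive Voicing Assimilation: no change — [yeyate]
/gedelkile/:
  (1) Final Vowel Lowering: no change — [gedelkile]
  (2) Degemination: no change — [gedelkile]
  (3) Stop Lenition: [gedelkile] → [gezelkile]
  (4) Regressive Voicing Assimilation: no change — [gezelkile]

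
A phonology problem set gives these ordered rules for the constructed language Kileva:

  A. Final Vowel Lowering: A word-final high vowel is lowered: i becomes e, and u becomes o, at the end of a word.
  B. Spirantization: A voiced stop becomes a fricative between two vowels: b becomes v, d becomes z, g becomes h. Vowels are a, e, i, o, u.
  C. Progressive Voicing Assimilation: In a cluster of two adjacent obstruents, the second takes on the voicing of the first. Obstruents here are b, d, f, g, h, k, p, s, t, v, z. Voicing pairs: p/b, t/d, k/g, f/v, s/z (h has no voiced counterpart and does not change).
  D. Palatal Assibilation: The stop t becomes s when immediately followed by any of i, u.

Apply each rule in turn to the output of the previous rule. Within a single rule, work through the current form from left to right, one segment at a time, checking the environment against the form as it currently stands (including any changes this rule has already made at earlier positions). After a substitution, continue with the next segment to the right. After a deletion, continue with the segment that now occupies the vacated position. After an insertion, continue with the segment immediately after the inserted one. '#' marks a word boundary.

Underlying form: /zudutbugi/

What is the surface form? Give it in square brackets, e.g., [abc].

A Final Vowel Lowering: [zudutbugi] → [zudutbuge]
B Spirantization: [zudutbuge] → [zuzutbuhe]
C Progressive Voicing Assimilation: [zuzutbuhe] → [zuzutpuhe]
D Palatal Assibilation: no change — [zuzutpuhe]

[zuzutpuhe]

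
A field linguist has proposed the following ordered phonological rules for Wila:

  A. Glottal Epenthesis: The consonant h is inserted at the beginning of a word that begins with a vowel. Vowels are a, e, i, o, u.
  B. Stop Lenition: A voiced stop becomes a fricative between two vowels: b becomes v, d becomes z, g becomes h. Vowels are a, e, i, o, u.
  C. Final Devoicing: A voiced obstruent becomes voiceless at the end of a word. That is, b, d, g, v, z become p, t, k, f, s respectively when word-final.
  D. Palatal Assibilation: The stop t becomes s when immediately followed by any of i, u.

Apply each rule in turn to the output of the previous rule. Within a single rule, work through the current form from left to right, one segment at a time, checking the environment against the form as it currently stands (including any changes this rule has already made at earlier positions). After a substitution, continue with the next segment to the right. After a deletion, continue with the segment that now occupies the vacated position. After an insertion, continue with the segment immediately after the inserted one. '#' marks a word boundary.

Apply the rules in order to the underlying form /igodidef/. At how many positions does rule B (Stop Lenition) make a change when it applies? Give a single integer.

3

A Glottal Epenthesis: [igodidef] → [higodidef]
B Stop Lenition: [higodidef] → [hihozizef]
C Final Devoicing: no change — [hihozizef]
D Palatal Assibilation: no change — [hihozizef]
Rule B changed 3 position(s).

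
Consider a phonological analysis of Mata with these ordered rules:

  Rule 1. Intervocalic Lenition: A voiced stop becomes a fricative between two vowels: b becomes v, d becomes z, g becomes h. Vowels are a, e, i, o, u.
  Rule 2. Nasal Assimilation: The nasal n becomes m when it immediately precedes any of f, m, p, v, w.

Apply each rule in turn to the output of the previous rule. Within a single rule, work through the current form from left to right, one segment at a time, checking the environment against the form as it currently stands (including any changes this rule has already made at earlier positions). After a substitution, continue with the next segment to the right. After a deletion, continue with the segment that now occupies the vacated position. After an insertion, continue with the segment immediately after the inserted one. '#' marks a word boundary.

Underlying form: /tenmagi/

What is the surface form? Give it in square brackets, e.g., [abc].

[temmahi]

Rule 1 Intervocalic Lenition: [tenmagi] → [tenmahi]
Rule 2 Nasal Assimilation: [tenmahi] → [temmahi]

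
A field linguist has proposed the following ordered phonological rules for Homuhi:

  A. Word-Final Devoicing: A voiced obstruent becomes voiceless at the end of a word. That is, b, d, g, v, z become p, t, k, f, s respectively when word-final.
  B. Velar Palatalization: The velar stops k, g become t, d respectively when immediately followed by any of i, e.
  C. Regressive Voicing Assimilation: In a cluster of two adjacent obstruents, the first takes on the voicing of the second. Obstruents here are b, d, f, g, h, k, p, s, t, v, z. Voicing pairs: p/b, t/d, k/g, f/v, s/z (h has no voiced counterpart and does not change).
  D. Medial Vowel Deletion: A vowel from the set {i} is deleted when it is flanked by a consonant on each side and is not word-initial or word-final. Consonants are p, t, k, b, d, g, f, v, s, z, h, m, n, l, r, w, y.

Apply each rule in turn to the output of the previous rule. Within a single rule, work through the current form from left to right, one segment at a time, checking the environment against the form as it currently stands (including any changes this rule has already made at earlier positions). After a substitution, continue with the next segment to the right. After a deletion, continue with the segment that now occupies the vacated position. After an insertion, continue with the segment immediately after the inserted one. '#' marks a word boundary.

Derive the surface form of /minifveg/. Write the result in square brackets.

[mnvvek]

A Word-Final Devoicing: [minifveg] → [minifvek]
B Velar Palatalization: no change — [minifvek]
C Regressive Voicing Assimilation: [minifvek] → [minivvek]
D Medial Vowel Deletion: [minivvek] → [mnvvek]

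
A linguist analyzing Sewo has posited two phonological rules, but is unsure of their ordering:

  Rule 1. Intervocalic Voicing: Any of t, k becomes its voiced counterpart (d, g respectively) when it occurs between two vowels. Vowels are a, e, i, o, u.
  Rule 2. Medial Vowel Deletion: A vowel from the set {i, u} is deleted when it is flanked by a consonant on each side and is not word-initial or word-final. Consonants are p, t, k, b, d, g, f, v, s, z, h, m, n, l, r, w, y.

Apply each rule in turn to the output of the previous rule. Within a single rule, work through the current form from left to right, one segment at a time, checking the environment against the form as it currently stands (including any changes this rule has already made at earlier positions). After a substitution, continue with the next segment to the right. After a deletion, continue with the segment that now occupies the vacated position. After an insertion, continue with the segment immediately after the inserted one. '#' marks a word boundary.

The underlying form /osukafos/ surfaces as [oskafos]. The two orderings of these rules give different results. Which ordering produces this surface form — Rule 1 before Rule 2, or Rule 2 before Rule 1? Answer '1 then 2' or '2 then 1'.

Order 1 then 2:
  1 Intervocalic Voicing: [osukafos] → [osugafos]
  2 Medial Vowel Deletion: [osugafos] → [osgafos]
  result: [osgafos]
Order 2 then 1:
  2 Medial Vowel Deletion: [osukafos] → [oskafos]
  1 Intervocalic Voicing: no change — [oskafos]
  result: [oskafos]

2 then 1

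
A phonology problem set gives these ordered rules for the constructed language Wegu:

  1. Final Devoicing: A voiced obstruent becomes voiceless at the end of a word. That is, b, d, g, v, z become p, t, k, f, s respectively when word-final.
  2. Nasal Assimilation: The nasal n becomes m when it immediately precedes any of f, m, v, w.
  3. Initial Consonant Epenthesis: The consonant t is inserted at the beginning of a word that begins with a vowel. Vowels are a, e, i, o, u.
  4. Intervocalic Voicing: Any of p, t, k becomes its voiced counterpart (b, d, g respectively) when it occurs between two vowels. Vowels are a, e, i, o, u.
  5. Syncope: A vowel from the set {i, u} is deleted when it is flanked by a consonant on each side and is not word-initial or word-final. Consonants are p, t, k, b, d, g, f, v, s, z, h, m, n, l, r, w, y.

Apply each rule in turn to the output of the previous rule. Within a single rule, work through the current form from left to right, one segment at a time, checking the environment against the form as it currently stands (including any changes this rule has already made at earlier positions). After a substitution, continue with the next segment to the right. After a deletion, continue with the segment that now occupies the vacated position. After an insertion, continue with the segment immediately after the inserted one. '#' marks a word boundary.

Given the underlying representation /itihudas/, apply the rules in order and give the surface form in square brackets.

1 Final Devoicing: no change — [itihudas]
2 Nasal Assimilation: no change — [itihudas]
3 Initial Consonant Epenthesis: [itihudas] → [titihudas]
4 Intervocalic Voicing: [titihudas] → [tidihudas]
5 Syncope: [tidihudas] → [tdhdas]

[tdhdas]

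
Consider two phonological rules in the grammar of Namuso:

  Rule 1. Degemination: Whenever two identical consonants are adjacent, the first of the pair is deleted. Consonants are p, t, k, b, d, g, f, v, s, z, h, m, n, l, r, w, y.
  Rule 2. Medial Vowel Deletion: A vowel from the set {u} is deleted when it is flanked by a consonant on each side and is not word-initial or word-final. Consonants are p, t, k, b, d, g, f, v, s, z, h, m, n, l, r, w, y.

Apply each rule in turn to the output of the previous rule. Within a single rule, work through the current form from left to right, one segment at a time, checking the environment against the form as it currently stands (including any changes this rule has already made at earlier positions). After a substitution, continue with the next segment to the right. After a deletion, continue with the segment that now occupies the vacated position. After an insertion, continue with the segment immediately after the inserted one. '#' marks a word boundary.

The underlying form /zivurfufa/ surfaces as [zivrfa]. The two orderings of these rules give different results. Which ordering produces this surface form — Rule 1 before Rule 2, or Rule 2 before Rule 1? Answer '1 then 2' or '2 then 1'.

Order 1 then 2:
  1 Degemination: no change — [zivurfufa]
  2 Medial Vowel Deletion: [zivurfufa] → [zivrffa]
  result: [zivrffa]
Order 2 then 1:
  2 Medial Vowel Deletion: [zivurfufa] → [zivrffa]
  1 Degemination: [zivrffa] → [zivrfa]
  result: [zivrfa]

2 then 1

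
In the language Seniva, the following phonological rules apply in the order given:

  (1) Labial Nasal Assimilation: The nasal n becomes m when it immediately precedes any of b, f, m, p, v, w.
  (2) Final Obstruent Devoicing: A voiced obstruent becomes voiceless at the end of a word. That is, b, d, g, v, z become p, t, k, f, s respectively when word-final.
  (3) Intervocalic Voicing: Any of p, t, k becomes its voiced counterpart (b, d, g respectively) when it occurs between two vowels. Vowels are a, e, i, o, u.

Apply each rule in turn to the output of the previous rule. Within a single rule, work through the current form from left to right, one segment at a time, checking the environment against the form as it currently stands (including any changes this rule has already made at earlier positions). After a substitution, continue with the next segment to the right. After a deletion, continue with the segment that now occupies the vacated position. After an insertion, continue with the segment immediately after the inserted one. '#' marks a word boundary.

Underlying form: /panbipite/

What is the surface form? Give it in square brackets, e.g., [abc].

(1) Labial Nasal Assimilation: [panbipite] → [pambipite]
(2) Final Obstruent Devoicing: no change — [pambipite]
(3) Intervocalic Voicing: [pambipite] → [pambibide]

[pambibide]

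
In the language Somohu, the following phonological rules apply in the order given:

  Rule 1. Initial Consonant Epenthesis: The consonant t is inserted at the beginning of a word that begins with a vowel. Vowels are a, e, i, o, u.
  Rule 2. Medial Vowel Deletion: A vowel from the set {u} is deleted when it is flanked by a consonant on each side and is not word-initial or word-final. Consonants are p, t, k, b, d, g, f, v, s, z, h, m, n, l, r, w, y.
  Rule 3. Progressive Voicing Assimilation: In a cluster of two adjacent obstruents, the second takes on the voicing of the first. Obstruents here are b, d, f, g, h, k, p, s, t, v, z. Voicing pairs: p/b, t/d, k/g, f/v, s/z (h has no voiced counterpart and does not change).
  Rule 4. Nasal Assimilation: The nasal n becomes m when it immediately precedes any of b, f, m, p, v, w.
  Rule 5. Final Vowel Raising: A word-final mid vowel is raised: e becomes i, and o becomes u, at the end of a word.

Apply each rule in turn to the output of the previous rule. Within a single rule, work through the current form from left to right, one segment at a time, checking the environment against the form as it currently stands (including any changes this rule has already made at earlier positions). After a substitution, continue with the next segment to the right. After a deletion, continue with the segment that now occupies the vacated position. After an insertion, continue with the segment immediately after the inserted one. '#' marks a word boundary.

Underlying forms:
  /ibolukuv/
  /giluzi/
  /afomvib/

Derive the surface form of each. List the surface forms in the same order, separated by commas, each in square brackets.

[tibolkf], [gilzi], [tafomvib]

/ibolukuv/:
  Rule 1 Initial Consonant Epenthesis: [ibolukuv] → [tibolukuv]
  Rule 2 Medial Vowel Deletion: [tibolukuv] → [tibolkv]
  Rule 3 Progressive Voicing Assimilation: [tibolkv] → [tibolkf]
  Rule 4 Nasal Assimilation: no change — [tibolkf]
  Rule 5 Final Vowel Raising: no change — [tibolkf]
/giluzi/:
  Rule 1 Initial Consonant Epenthesis: no change — [giluzi]
  Rule 2 Medial Vowel Deletion: [giluzi] → [gilzi]
  Rule 3 Progressive Voicing Assimilation: no change — [gilzi]
  Rule 4 Nasal Assimilation: no change — [gilzi]
  Rule 5 Final Vowel Raising: no change — [gilzi]
/afomvib/:
  Rule 1 Initial Consonant Epenthesis: [afomvib] → [tafomvib]
  Rule 2 Medial Vowel Deletion: no change — [tafomvib]
  Rule 3 Progressive Voicing Assimilation: no change — [tafomvib]
  Rule 4 Nasal Assimilation: no change — [tafomvib]
  Rule 5 Final Vowel Raising: no change — [tafomvib]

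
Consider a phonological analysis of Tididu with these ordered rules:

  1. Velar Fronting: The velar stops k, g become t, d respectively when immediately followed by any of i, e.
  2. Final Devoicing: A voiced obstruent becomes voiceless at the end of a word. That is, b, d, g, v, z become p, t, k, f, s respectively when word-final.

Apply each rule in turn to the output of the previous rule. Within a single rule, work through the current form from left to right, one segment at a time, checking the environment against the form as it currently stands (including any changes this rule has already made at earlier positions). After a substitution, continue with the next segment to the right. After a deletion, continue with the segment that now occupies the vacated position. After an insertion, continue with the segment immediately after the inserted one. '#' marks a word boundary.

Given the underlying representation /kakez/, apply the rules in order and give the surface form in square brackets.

1 Velar Fronting: [kakez] → [katez]
2 Final Devoicing: [katez] → [kates]

[kates]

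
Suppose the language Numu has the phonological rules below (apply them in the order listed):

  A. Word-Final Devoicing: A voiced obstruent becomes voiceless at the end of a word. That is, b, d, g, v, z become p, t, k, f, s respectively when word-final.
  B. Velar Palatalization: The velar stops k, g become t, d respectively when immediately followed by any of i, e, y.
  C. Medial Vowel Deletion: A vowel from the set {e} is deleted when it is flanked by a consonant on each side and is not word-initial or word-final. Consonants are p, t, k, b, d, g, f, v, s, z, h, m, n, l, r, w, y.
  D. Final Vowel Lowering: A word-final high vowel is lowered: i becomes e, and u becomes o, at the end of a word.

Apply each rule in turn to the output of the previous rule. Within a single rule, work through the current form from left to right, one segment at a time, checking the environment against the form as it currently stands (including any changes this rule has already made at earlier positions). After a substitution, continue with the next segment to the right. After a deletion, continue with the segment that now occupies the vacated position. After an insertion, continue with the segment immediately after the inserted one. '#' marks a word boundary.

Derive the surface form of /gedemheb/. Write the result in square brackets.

A Word-Final Devoicing: [gedemheb] → [gedemhep]
B Velar Palatalization: [gedemhep] → [dedemhep]
C Medial Vowel Deletion: [dedemhep] → [ddmhp]
D Final Vowel Lowering: no change — [ddmhp]

[ddmhp]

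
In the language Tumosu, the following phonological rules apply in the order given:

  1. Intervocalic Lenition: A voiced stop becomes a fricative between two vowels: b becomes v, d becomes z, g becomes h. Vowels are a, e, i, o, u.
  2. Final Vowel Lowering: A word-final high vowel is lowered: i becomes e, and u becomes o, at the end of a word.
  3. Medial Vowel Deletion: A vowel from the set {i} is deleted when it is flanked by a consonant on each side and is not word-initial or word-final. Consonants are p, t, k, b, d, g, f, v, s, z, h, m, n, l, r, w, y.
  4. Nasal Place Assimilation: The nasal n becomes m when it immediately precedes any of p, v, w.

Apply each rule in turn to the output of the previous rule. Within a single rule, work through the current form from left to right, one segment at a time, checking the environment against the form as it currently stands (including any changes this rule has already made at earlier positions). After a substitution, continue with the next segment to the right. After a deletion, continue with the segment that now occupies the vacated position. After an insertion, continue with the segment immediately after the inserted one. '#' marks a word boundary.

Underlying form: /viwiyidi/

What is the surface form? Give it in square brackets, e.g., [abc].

1 Intervocalic Lenition: [viwiyidi] → [viwiyizi]
2 Final Vowel Lowering: [viwiyizi] → [viwiyize]
3 Medial Vowel Deletion: [viwiyize] → [vwyze]
4 Nasal Place Assimilation: no change — [vwyze]

[vwyze]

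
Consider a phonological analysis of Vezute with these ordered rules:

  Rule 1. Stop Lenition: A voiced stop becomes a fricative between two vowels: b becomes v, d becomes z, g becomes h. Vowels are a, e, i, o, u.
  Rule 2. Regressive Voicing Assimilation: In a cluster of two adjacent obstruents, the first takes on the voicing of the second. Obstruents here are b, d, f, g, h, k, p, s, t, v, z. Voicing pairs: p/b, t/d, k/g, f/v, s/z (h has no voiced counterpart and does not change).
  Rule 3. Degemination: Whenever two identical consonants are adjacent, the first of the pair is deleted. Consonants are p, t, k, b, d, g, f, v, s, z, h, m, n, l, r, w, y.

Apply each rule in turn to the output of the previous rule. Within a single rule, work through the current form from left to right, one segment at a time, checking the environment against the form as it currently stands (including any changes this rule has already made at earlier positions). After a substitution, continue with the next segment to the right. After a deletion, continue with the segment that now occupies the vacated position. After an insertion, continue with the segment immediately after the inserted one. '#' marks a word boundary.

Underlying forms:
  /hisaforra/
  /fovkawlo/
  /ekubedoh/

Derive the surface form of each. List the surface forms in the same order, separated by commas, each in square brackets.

/hisaforra/:
  Rule 1 Stop Lenition: no change — [hisaforra]
  Rule 2 Regressive Voicing Assimilation: no change — [hisaforra]
  Rule 3 Degemination: [hisaforra] → [hisafora]
/fovkawlo/:
  Rule 1 Stop Lenition: no change — [fovkawlo]
  Rule 2 Regressive Voicing Assimilation: [fovkawlo] → [fofkawlo]
  Rule 3 Degemination: no change — [fofkawlo]
/ekubedoh/:
  Rule 1 Stop Lenition: [ekubedoh] → [ekuvezoh]
  Rule 2 Regressive Voicing Assimilation: no change — [ekuvezoh]
  Rule 3 Degemination: no change — [ekuvezoh]

[hisafora], [fofkawlo], [ekuvezoh]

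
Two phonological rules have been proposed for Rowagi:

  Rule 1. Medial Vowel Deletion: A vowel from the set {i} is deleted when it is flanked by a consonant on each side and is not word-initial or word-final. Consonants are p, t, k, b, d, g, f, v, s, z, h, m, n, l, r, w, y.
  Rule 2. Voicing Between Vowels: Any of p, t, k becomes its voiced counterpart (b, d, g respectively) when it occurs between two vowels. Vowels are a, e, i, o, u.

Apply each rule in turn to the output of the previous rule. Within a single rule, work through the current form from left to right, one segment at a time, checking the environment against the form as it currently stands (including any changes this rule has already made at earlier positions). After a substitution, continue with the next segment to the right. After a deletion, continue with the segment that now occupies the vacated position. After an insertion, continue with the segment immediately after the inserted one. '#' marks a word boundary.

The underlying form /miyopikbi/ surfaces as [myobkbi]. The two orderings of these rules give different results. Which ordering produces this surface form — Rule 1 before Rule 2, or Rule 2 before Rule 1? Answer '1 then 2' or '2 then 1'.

2 then 1

Order 1 then 2:
  1 Medial Vowel Deletion: [miyopikbi] → [myopkbi]
  2 Voicing Between Vowels: no change — [myopkbi]
  result: [myopkbi]
Order 2 then 1:
  2 Voicing Between Vowels: [miyopikbi] → [miyobikbi]
  1 Medial Vowel Deletion: [miyobikbi] → [myobkbi]
  result: [myobkbi]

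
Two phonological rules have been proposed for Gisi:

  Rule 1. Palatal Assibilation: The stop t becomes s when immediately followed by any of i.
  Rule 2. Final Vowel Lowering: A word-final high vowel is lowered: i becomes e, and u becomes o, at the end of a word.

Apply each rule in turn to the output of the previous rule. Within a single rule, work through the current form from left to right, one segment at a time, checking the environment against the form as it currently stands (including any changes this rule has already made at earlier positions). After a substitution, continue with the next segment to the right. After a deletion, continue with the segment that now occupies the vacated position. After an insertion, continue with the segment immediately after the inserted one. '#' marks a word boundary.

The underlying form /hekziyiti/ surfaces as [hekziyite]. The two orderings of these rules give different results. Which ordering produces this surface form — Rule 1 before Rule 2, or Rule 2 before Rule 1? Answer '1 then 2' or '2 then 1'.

Order 1 then 2:
  1 Palatal Assibilation: [hekziyiti] → [hekziyisi]
  2 Final Vowel Lowering: [hekziyisi] → [hekziyise]
  result: [hekziyise]
Order 2 then 1:
  2 Final Vowel Lowering: [hekziyiti] → [hekziyite]
  1 Palatal Assibilation: no change — [hekziyite]
  result: [hekziyite]

2 then 1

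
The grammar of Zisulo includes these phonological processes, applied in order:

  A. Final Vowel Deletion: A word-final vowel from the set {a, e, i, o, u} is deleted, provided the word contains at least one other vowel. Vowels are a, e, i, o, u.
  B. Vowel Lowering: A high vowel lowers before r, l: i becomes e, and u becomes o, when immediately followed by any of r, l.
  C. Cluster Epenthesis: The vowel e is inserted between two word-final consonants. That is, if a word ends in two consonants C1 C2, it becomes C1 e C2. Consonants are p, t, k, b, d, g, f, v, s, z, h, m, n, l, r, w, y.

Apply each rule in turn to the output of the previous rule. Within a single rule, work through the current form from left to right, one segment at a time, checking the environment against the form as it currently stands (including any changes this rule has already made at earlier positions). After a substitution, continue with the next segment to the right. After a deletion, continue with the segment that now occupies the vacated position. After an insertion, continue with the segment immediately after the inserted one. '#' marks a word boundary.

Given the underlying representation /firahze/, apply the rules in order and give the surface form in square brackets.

[ferahez]

A Final Vowel Deletion: [firahze] → [firahz]
B Vowel Lowering: [firahz] → [ferahz]
C Cluster Epenthesis: [ferahz] → [ferahez]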